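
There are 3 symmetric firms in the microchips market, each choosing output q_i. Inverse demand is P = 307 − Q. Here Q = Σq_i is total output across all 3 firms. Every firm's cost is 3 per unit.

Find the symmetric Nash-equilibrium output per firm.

A representative firm's profit is π_i = q_i(307 − Q) − 3q_i, with Q = q_i + Σ_{j≠i} q_j.
First-order condition: 304 − 2q_i − Σ_{j≠i} q_j = 0.
Imposing symmetry (q_j = q for all j) turns Σ_{j≠i} q_j into 2q, so 304 = 4q and q = 76.

76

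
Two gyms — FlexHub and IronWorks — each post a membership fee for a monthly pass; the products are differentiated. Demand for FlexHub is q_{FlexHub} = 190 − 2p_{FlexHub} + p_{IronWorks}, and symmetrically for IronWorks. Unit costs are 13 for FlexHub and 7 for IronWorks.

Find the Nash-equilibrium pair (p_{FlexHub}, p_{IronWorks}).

71.2, 68.8

FlexHub's profit: π = (p_{FlexHub} − 13)(190 − 2p_{FlexHub} + p_{IronWorks}).
∂π/∂p_{FlexHub} = 216 − 4p_{FlexHub} + p_{IronWorks} = 0 ⇒ p_{FlexHub} = 54 + 0.25p_{IronWorks}.
Similarly p_{IronWorks} = 51 + 0.25p_{FlexHub}.
Substituting the second reaction function into the first: p_{FlexHub} = 54 + 0.25(51 + 0.25p_{FlexHub}), which gives 0.9375p_{FlexHub} = 66.75 ⇒ p_{FlexHub} = 71.2.
Then p_{IronWorks} = 51 + 0.25·71.2 = 68.8.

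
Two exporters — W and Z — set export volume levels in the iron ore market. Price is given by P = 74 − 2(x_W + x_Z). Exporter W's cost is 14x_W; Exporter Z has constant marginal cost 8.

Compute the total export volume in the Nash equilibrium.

21

Exporter W's profit: π = x_W(74 − 2(x_W + x_Z)) − 14x_W.
∂π/∂x_W = 60 − 4x_W − 2x_Z = 0, so x_W = 15 − 0.5x_Z.
By the same steps for Z: x_Z = 16.5 − 0.5x_W.
Plugging x_Z into W's best response: x_W = 15 − 0.5(16.5 − 0.5x_W) ⇒ 0.75x_W = 6.75, so x_W = 9.
Then x_Z = 16.5 − 0.5·9 = 12.
Total export volume: 9 + 12 = 21.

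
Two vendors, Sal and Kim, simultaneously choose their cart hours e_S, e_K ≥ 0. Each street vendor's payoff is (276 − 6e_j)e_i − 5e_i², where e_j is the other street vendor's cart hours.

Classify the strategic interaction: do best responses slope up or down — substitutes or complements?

strategic substitutes

Sal's payoff is (276 − 6e_K)e_S − 5e_S².
∂π/∂e_S = 276 − 6e_K − 10e_S = 0, so e_S = 27.6 − 0.6e_K.
The best-response slope de_S/de_K = −0.6 < 0: the reaction function is downward-sloping, so the choices are strategic substitutes.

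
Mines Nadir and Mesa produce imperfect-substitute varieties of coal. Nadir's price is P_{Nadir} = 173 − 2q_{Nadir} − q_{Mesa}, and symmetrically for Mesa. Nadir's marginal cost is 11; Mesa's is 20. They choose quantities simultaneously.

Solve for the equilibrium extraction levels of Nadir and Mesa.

33, 30

Mine Nadir's profit: π = q_{Nadir}(173 − 2q_{Nadir} − q_{Mesa}) − 11q_{Nadir}.
∂π/∂q_{Nadir} = 162 − 4q_{Nadir} − q_{Mesa} = 0 ⇒ q_{Nadir} = 40.5 − 0.25q_{Mesa}.
Similarly q_{Mesa} = 38.25 − 0.25q_{Nadir}.
Plugging q_{Mesa} into Nadir's best response: q_{Nadir} = 40.5 − 0.25(38.25 − 0.25q_{Nadir}) ⇒ 0.9375q_{Nadir} = 30.9375, so q_{Nadir} = 33.
Then q_{Mesa} = 38.25 − 0.25·33 = 30.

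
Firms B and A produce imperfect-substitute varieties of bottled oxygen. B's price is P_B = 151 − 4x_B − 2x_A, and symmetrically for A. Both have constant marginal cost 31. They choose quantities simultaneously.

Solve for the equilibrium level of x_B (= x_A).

Firm B's profit: π = x_B(151 − 4x_B − 2x_A) − 31x_B.
∂π/∂x_B = 120 − 8x_B − 2x_A = 0 ⇒ x_B = 15 − 0.25x_A.
By symmetry x_A = x_B; substituting into the reaction function, 1.25x_B = 15 and x_B = 12.

12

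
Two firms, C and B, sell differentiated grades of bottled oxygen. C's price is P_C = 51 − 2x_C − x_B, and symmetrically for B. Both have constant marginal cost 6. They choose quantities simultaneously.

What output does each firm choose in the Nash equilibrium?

9

Firm C's profit: π = x_C(51 − 2x_C − x_B) − 6x_C.
∂π/∂x_C = 45 − 4x_C − x_B = 0 ⇒ x_C = 11.25 − 0.25x_B.
The game is symmetric, so in equilibrium x_B = x_C: the reaction function gives 1.25x_C = 11.25, hence x_C = 9.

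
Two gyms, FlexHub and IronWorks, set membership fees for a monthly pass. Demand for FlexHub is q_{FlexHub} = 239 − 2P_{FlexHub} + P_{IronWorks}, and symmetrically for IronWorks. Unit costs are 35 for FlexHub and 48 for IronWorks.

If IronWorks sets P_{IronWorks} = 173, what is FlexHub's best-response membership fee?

120.5

FlexHub's profit: π = (P_{FlexHub} − 35)(239 − 2P_{FlexHub} + P_{IronWorks}).
∂π/∂P_{FlexHub} = 309 − 4P_{FlexHub} + P_{IronWorks} = 0 ⇒ P_{FlexHub} = 77.25 + 0.25P_{IronWorks}.
At P_{IronWorks} = 173: P_{FlexHub} = 77.25 + 0.25·173 = 120.5.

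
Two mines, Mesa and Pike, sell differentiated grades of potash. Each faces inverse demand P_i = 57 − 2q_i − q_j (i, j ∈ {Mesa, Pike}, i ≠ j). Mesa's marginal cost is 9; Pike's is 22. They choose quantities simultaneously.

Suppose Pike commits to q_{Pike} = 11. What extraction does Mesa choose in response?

Mine Mesa's profit: π = q_{Mesa}(57 − 2q_{Mesa} − q_{Pike}) − 9q_{Mesa}.
∂π/∂q_{Mesa} = 48 − 4q_{Mesa} − q_{Pike} = 0 ⇒ q_{Mesa} = 12 − 0.25q_{Pike}.
At q_{Pike} = 11: q_{Mesa} = 12 − 0.25·11 = 9.25.

9.25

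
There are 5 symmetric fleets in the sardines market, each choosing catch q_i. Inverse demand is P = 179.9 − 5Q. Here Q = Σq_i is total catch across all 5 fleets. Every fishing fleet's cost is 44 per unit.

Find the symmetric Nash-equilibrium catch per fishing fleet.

A representative fishing fleet's profit is π_i = q_i(179.9 − 5Q) − 44q_i, with Q = q_i + Σ_{j≠i} q_j.
First-order condition: 135.9 − 10q_i − 5Σ_{j≠i} q_j = 0.
In a symmetric equilibrium every fishing fleet chooses the same q, so Σ_{j≠i} q_j = 4q. The condition becomes 135.9 − 30q = 0, giving q = 135.9/30 = 4.53.

4.53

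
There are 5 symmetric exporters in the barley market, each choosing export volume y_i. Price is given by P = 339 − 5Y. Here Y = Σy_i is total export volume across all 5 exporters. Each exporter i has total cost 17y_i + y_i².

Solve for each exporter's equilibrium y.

10.0625

A representative exporter's profit is π_i = y_i(339 − 5Y) − 17y_i − y_i², with Y = y_i + Σ_{j≠i} y_j.
First-order condition: 322 − 12y_i − 5Σ_{j≠i} y_j = 0.
In a symmetric equilibrium every exporter chooses the same y, so Σ_{j≠i} y_j = 4y. The condition becomes 322 − 32y = 0, giving y = 322/32 = 10.0625.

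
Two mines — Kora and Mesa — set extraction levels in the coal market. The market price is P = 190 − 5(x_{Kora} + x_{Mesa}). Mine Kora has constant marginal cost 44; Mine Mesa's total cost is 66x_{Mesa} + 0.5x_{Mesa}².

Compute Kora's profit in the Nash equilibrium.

Mine Kora's profit: π = x_{Kora}(190 − 5(x_{Kora} + x_{Mesa})) − 44x_{Kora}.
∂π/∂x_{Kora} = 146 − 10x_{Kora} − 5x_{Mesa} = 0, so x_{Kora} = 14.6 − 0.5x_{Mesa}.
For Mesa: ∂π/∂x_{Mesa} = 124 − 11x_{Mesa} − 5x_{Kora} = 0 ⇒ x_{Mesa} = 124/11 − (5/11)x_{Kora}.
Plugging x_{Mesa} into Kora's best response: x_{Kora} = 14.6 − 0.5(124/11 − (5/11)x_{Kora}) ⇒ (17/22)x_{Kora} = 493/55, so x_{Kora} = 11.6.
Then x_{Mesa} = 124/11 − (5/11)·11.6 = 6.
Price P = 190 − 5·17.6 = 102.
Kora's profit: (102 − 44)·11.6 = 672.8.

672.8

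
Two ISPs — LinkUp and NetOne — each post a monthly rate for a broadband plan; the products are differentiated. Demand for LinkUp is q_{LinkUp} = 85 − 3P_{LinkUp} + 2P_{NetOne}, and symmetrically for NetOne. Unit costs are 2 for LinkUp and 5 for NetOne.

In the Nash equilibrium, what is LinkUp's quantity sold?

LinkUp's profit: π = (P_{LinkUp} − 2)(85 − 3P_{LinkUp} + 2P_{NetOne}).
∂π/∂P_{LinkUp} = 91 − 6P_{LinkUp} + 2P_{NetOne} = 0 ⇒ P_{LinkUp} = 91/6 + (1/3)P_{NetOne}.
Similarly P_{NetOne} = 50/3 + (1/3)P_{LinkUp}.
Solving the two reaction functions simultaneously: (1 − (1/3)(1/3))P_{LinkUp} = 91/6 + (1/3)·(50/3), so (8/9)P_{LinkUp} = 373/18 and P_{LinkUp} = 23.3125.
Then P_{NetOne} = 50/3 + (1/3)·23.3125 = 24.4375.
q_{LinkUp} = 85 − 3·23.3125 + 2·24.4375 = 63.9375.

63.9375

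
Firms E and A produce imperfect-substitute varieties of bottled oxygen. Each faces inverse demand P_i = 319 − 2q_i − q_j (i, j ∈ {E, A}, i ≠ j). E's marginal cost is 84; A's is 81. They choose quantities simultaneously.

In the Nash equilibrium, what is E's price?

Firm E's profit: π = q_E(319 − 2q_E − q_A) − 84q_E.
∂π/∂q_E = 235 − 4q_E − q_A = 0 ⇒ q_E = 58.75 − 0.25q_A.
Similarly q_A = 59.5 − 0.25q_E.
Solving the two reaction functions simultaneously: (1 − (−0.25)(−0.25))q_E = 58.75 − 0.25·59.5, so 0.9375q_E = 43.875 and q_E = 46.8.
Then q_A = 59.5 − 0.25·46.8 = 47.8.
P_E = 319 − 2·46.8 − 47.8 = 177.6.

177.6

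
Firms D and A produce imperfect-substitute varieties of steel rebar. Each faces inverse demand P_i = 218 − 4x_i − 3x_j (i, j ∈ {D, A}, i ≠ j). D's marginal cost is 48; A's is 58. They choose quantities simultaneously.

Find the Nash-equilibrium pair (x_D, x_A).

Firm D's profit: π = x_D(218 − 4x_D − 3x_A) − 48x_D.
∂π/∂x_D = 170 − 8x_D − 3x_A = 0 ⇒ x_D = 21.25 − 0.375x_A.
Similarly x_A = 20 − 0.375x_D.
Plugging x_A into D's best response: x_D = 21.25 − 0.375(20 − 0.375x_D) ⇒ (55/64)x_D = 13.75, so x_D = 16.
Then x_A = 20 − 0.375·16 = 14.

16, 14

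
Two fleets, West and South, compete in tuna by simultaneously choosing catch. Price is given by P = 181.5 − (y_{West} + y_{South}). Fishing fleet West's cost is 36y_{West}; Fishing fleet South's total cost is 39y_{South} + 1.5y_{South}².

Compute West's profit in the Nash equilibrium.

Fishing fleet West's profit: π = y_{West}(181.5 − (y_{West} + y_{South})) − 36y_{West}.
∂π/∂y_{West} = 145.5 − 2y_{West} − y_{South} = 0, so y_{West} = 72.75 − 0.5y_{South}.
For South: ∂π/∂y_{South} = 142.5 − 5y_{South} − y_{West} = 0 ⇒ y_{South} = 28.5 − 0.2y_{West}.
Solving the two reaction functions simultaneously: (1 − (−0.5)(−0.2))y_{West} = 72.75 − 0.5·28.5, so 0.9y_{West} = 58.5 and y_{West} = 65.
Then y_{South} = 28.5 − 0.2·65 = 15.5.
Price P = 181.5 − 80.5 = 101.
West's profit: (101 − 36)·65 = 4225.

4225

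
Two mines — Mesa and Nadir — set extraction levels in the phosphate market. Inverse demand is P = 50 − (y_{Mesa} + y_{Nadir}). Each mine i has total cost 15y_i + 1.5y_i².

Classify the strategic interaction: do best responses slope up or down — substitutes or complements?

strategic substitutes

Mine Mesa's profit: π = y_{Mesa}(50 − (y_{Mesa} + y_{Nadir})) − 15y_{Mesa} − 1.5y_{Mesa}².
∂π/∂y_{Mesa} = 35 − 5y_{Mesa} − y_{Nadir} = 0, so y_{Mesa} = 7 − 0.2y_{Nadir}.
The best-response slope dy_{Mesa}/dy_{Nadir} = −0.2 < 0: the reaction function is downward-sloping, so the choices are strategic substitutes.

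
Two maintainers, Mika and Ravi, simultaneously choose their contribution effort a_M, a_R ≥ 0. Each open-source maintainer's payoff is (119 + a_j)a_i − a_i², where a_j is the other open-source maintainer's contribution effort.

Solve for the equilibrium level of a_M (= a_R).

119

Mika's payoff is (119 + a_R)a_M − a_M².
∂π/∂a_M = 119 + a_R − 2a_M = 0, so a_M = 59.5 + 0.5a_R.
By symmetry a_R = a_M; substituting into the reaction function, 0.5a_M = 59.5 and a_M = 119.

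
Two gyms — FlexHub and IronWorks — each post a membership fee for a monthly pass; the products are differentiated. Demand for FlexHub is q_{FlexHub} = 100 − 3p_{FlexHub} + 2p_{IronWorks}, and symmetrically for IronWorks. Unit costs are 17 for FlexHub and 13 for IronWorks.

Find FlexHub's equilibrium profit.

1200

FlexHub's profit: π = (p_{FlexHub} − 17)(100 − 3p_{FlexHub} + 2p_{IronWorks}).
∂π/∂p_{FlexHub} = 151 − 6p_{FlexHub} + 2p_{IronWorks} = 0 ⇒ p_{FlexHub} = 151/6 + (1/3)p_{IronWorks}.
Similarly p_{IronWorks} = 139/6 + (1/3)p_{FlexHub}.
Substituting the second reaction function into the first: p_{FlexHub} = 151/6 + (1/3)(139/6 + (1/3)p_{FlexHub}), which gives (8/9)p_{FlexHub} = 296/9 ⇒ p_{FlexHub} = 37.
Then p_{IronWorks} = 139/6 + (1/3)·37 = 35.5.
q_{FlexHub} = 100 − 3·37 + 2·35.5 = 60.
Profit = (37 − 17)·60 = 1200.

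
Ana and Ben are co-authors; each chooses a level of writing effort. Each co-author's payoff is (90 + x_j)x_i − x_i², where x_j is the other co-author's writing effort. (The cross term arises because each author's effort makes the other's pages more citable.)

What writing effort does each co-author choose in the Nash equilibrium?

90

Ana's payoff is (90 + x_B)x_A − x_A².
∂π/∂x_A = 90 + x_B − 2x_A = 0, so x_A = 45 + 0.5x_B.
The game is symmetric, so in equilibrium x_B = x_A: the reaction function gives 0.5x_A = 45, hence x_A = 90.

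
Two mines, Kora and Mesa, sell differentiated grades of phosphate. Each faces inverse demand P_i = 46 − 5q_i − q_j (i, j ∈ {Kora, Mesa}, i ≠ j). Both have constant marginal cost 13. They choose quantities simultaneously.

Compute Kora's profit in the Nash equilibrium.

Mine Kora's profit: π = q_{Kora}(46 − 5q_{Kora} − q_{Mesa}) − 13q_{Kora}.
∂π/∂q_{Kora} = 33 − 10q_{Kora} − q_{Mesa} = 0 ⇒ q_{Kora} = 3.3 − 0.1q_{Mesa}.
The game is symmetric, so in equilibrium q_{Mesa} = q_{Kora}: the reaction function gives 1.1q_{Kora} = 3.3, hence q_{Kora} = 3.
P_{Kora} = 46 − 5·3 − 3 = 28.
Profit = (28 − 13)·3 = 45.

45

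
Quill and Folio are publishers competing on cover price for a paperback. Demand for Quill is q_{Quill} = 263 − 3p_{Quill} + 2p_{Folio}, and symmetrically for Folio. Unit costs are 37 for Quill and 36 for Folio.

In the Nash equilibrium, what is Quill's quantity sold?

168.9375

Quill's profit: π = (p_{Quill} − 37)(263 − 3p_{Quill} + 2p_{Folio}).
∂π/∂p_{Quill} = 374 − 6p_{Quill} + 2p_{Folio} = 0 ⇒ p_{Quill} = 187/3 + (1/3)p_{Folio}.
Similarly p_{Folio} = 371/6 + (1/3)p_{Quill}.
Solving the two reaction functions simultaneously: (1 − (1/3)(1/3))p_{Quill} = 187/3 + (1/3)·(371/6), so (8/9)p_{Quill} = 1493/18 and p_{Quill} = 93.3125.
Then p_{Folio} = 371/6 + (1/3)·93.3125 = 92.9375.
q_{Quill} = 263 − 3·93.3125 + 2·92.9375 = 168.9375.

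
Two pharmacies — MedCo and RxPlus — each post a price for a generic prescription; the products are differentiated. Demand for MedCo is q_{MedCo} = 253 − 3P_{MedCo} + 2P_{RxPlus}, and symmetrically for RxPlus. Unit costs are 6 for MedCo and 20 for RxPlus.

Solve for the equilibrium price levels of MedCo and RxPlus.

MedCo's profit: π = (P_{MedCo} − 6)(253 − 3P_{MedCo} + 2P_{RxPlus}).
∂π/∂P_{MedCo} = 271 − 6P_{MedCo} + 2P_{RxPlus} = 0 ⇒ P_{MedCo} = 271/6 + (1/3)P_{RxPlus}.
Similarly P_{RxPlus} = 313/6 + (1/3)P_{MedCo}.
Substituting the second reaction function into the first: P_{MedCo} = 271/6 + (1/3)(313/6 + (1/3)P_{MedCo}), which gives (8/9)P_{MedCo} = 563/9 ⇒ P_{MedCo} = 70.375.
Then P_{RxPlus} = 313/6 + (1/3)·70.375 = 75.625.

70.375, 75.625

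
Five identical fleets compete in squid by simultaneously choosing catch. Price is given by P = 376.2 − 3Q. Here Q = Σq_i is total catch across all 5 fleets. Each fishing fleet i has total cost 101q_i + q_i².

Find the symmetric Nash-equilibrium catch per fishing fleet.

13.76

A representative fishing fleet's profit is π_i = q_i(376.2 − 3Q) − 101q_i − q_i², with Q = q_i + Σ_{j≠i} q_j.
First-order condition: 275.2 − 8q_i − 3Σ_{j≠i} q_j = 0.
Imposing symmetry (q_j = q for all j) turns Σ_{j≠i} q_j into 4q, so 275.2 = 20q and q = 13.76.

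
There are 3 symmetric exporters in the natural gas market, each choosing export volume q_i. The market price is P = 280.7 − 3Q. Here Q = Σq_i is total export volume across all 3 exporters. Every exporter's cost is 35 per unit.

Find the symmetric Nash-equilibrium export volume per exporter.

A representative exporter's profit is π_i = q_i(280.7 − 3Q) − 35q_i, with Q = q_i + Σ_{j≠i} q_j.
First-order condition: 245.7 − 6q_i − 3Σ_{j≠i} q_j = 0.
Imposing symmetry (q_j = q for all j) turns Σ_{j≠i} q_j into 2q, so 245.7 = 12q and q = 20.475.

20.475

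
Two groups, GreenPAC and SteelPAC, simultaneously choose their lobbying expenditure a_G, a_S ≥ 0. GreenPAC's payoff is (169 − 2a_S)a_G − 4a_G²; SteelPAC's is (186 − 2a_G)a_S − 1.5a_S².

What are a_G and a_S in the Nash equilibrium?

Expanding GreenPAC's payoff: 169a_G − 2a_Sa_G − 4a_G².
∂π/∂a_G = 169 − 2a_S − 8a_G = 0, so a_G = 21.125 − 0.25a_S.
Likewise for SteelPAC: a_S = 62 − (2/3)a_G.
Substituting the second reaction function into the first: a_G = 21.125 − 0.25(62 − (2/3)a_G), which gives (5/6)a_G = 5.625 ⇒ a_G = 6.75.
Then a_S = 62 − (2/3)·6.75 = 57.5.

6.75, 57.5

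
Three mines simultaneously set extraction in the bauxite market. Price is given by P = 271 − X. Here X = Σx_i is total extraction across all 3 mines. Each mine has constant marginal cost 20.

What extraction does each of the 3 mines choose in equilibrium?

62.75

A representative mine's profit is π_i = x_i(271 − X) − 20x_i, with X = x_i + Σ_{j≠i} x_j.
First-order condition: 251 − 2x_i − Σ_{j≠i} x_j = 0.
Imposing symmetry (x_j = x for all j) turns Σ_{j≠i} x_j into 2x, so 251 = 4x and x = 62.75.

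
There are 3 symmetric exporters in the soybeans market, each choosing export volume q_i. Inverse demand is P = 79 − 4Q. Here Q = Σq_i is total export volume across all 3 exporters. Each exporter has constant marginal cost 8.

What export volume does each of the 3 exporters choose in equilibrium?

A representative exporter's profit is π_i = q_i(79 − 4Q) − 8q_i, with Q = q_i + Σ_{j≠i} q_j.
First-order condition: 71 − 8q_i − 4Σ_{j≠i} q_j = 0.
With identical exporters, set every q_j = q: then 71 − 8q − 8q = 0, i.e. q = 71/16 = 4.4375.

4.4375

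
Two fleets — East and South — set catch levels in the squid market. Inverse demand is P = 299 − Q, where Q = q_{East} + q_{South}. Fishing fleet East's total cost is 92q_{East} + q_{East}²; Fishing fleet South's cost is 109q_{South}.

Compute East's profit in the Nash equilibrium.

Fishing fleet East's profit: π = q_{East}(299 − (q_{East} + q_{South})) − 92q_{East} − q_{East}².
∂π/∂q_{East} = 207 − 4q_{East} − q_{South} = 0, so q_{East} = 51.75 − 0.25q_{South}.
For South: ∂π/∂q_{South} = 190 − 2q_{South} − q_{East} = 0 ⇒ q_{South} = 95 − 0.5q_{East}.
Substituting the second reaction function into the first: q_{East} = 51.75 − 0.25(95 − 0.5q_{East}), which gives 0.875q_{East} = 28 ⇒ q_{East} = 32.
Then q_{South} = 95 − 0.5·32 = 79.
Price P = 299 − 111 = 188.
East's profit: (188 − 92)·32 − (32)² = 2048.

2048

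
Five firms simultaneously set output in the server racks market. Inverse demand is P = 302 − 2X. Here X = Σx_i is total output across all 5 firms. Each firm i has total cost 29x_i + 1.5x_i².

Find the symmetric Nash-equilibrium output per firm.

18.2

A representative firm's profit is π_i = x_i(302 − 2X) − 29x_i − 1.5x_i², with X = x_i + Σ_{j≠i} x_j.
First-order condition: 273 − 7x_i − 2Σ_{j≠i} x_j = 0.
In a symmetric equilibrium every firm chooses the same x, so Σ_{j≠i} x_j = 4x. The condition becomes 273 − 15x = 0, giving x = 273/15 = 18.2.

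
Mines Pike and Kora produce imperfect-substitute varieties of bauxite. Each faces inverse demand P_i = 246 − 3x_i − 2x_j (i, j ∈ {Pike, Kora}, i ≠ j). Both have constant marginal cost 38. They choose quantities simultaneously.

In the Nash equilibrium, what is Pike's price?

116

Mine Pike's profit: π = x_{Pike}(246 − 3x_{Pike} − 2x_{Kora}) − 38x_{Pike}.
∂π/∂x_{Pike} = 208 − 6x_{Pike} − 2x_{Kora} = 0 ⇒ x_{Pike} = 104/3 − (1/3)x_{Kora}.
Setting x_{Pike} = x_{Kora} in the reaction function: x_{Pike} = 104/3 − (1/3)x_{Pike}, so x_{Pike} = (104/3) / (4/3) = 26.
P_{Pike} = 246 − 3·26 − 2·26 = 116.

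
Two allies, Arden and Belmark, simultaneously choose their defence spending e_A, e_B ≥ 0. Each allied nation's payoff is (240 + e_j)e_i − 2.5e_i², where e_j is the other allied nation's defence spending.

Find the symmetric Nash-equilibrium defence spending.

60

Arden's payoff is (240 + e_B)e_A − 2.5e_A².
∂π/∂e_A = 240 + e_B − 5e_A = 0, so e_A = 48 + 0.2e_B.
The game is symmetric, so in equilibrium e_B = e_A: the reaction function gives 0.8e_A = 48, hence e_A = 60.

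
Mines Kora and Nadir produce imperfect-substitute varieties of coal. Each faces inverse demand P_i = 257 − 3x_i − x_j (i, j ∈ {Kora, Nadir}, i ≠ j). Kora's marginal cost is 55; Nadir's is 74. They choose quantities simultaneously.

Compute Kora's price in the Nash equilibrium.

Mine Kora's profit: π = x_{Kora}(257 − 3x_{Kora} − x_{Nadir}) − 55x_{Kora}.
∂π/∂x_{Kora} = 202 − 6x_{Kora} − x_{Nadir} = 0 ⇒ x_{Kora} = 101/3 − (1/6)x_{Nadir}.
Similarly x_{Nadir} = 30.5 − (1/6)x_{Kora}.
Plugging x_{Nadir} into Kora's best response: x_{Kora} = 101/3 − (1/6)(30.5 − (1/6)x_{Kora}) ⇒ (35/36)x_{Kora} = 343/12, so x_{Kora} = 29.4.
Then x_{Nadir} = 30.5 − (1/6)·29.4 = 25.6.
P_{Kora} = 257 − 3·29.4 − 25.6 = 143.2.

143.2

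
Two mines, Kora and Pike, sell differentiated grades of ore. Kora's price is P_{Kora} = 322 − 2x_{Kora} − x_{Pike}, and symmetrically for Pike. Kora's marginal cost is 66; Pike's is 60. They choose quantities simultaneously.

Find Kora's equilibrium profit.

Mine Kora's profit: π = x_{Kora}(322 − 2x_{Kora} − x_{Pike}) − 66x_{Kora}.
∂π/∂x_{Kora} = 256 − 4x_{Kora} − x_{Pike} = 0 ⇒ x_{Kora} = 64 − 0.25x_{Pike}.
Similarly x_{Pike} = 65.5 − 0.25x_{Kora}.
Solving the two reaction functions simultaneously: (1 − (−0.25)(−0.25))x_{Kora} = 64 − 0.25·65.5, so 0.9375x_{Kora} = 47.625 and x_{Kora} = 50.8.
Then x_{Pike} = 65.5 − 0.25·50.8 = 52.8.
P_{Kora} = 322 − 2·50.8 − 52.8 = 167.6.
Profit = (167.6 − 66)·50.8 = 5161.28.

5161.28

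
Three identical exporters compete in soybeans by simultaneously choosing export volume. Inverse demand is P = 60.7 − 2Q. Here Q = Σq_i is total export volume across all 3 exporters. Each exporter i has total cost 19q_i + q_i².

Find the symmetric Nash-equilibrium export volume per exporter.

4.17

A representative exporter's profit is π_i = q_i(60.7 − 2Q) − 19q_i − q_i², with Q = q_i + Σ_{j≠i} q_j.
First-order condition: 41.7 − 6q_i − 2Σ_{j≠i} q_j = 0.
In a symmetric equilibrium every exporter chooses the same q, so Σ_{j≠i} q_j = 2q. The condition becomes 41.7 − 10q = 0, giving q = 41.7/10 = 4.17.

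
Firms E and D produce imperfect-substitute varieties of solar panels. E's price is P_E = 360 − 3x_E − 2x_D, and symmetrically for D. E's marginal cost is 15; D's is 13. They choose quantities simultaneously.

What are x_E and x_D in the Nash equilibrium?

Firm E's profit: π = x_E(360 − 3x_E − 2x_D) − 15x_E.
∂π/∂x_E = 345 − 6x_E − 2x_D = 0 ⇒ x_E = 57.5 − (1/3)x_D.
Similarly x_D = 347/6 − (1/3)x_E.
Solving the two reaction functions simultaneously: (1 − (−1/3)(−1/3))x_E = 57.5 − (1/3)·(347/6), so (8/9)x_E = 344/9 and x_E = 43.
Then x_D = 347/6 − (1/3)·43 = 43.5.

43, 43.5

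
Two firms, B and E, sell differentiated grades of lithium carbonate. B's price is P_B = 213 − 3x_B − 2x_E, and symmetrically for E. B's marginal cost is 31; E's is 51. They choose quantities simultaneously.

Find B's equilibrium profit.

Firm B's profit: π = x_B(213 − 3x_B − 2x_E) − 31x_B.
∂π/∂x_B = 182 − 6x_B − 2x_E = 0 ⇒ x_B = 91/3 − (1/3)x_E.
Similarly x_E = 27 − (1/3)x_B.
Substituting the second reaction function into the first: x_B = 91/3 − (1/3)(27 − (1/3)x_B), which gives (8/9)x_B = 64/3 ⇒ x_B = 24.
Then x_E = 27 − (1/3)·24 = 19.
P_B = 213 − 3·24 − 2·19 = 103.
Profit = (103 − 31)·24 = 1728.

1728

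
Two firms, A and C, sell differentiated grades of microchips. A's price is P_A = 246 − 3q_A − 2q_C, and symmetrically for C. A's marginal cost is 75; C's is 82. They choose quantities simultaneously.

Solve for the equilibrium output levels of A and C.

21.8125, 20.0625

Firm A's profit: π = q_A(246 − 3q_A − 2q_C) − 75q_A.
∂π/∂q_A = 171 − 6q_A − 2q_C = 0 ⇒ q_A = 28.5 − (1/3)q_C.
Similarly q_C = 82/3 − (1/3)q_A.
Plugging q_C into A's best response: q_A = 28.5 − (1/3)(82/3 − (1/3)q_A) ⇒ (8/9)q_A = 349/18, so q_A = 21.8125.
Then q_C = 82/3 − (1/3)·21.8125 = 20.0625.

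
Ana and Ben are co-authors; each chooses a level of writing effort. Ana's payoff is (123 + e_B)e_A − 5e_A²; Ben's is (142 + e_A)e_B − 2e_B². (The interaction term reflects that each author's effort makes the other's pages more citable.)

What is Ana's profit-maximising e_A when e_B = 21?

Expanding Ana's payoff: 123e_A + e_Be_A − 5e_A².
∂π/∂e_A = 123 + e_B − 10e_A = 0, so e_A = 12.3 + 0.1e_B.
At e_B = 21: e_A = 12.3 + 0.1·21 = 14.4.

14.4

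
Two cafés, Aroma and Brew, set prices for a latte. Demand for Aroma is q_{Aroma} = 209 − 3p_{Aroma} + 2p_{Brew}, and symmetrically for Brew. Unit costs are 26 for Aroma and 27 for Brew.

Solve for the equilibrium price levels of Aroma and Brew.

71.9375, 72.3125

Aroma's profit: π = (p_{Aroma} − 26)(209 − 3p_{Aroma} + 2p_{Brew}).
∂π/∂p_{Aroma} = 287 − 6p_{Aroma} + 2p_{Brew} = 0 ⇒ p_{Aroma} = 287/6 + (1/3)p_{Brew}.
Similarly p_{Brew} = 145/3 + (1/3)p_{Aroma}.
Solving the two reaction functions simultaneously: (1 − (1/3)(1/3))p_{Aroma} = 287/6 + (1/3)·(145/3), so (8/9)p_{Aroma} = 1151/18 and p_{Aroma} = 71.9375.
Then p_{Brew} = 145/3 + (1/3)·71.9375 = 72.3125.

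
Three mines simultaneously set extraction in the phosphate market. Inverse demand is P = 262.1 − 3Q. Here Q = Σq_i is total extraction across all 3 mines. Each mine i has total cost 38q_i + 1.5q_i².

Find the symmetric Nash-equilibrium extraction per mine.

14.94

A representative mine's profit is π_i = q_i(262.1 − 3Q) − 38q_i − 1.5q_i², with Q = q_i + Σ_{j≠i} q_j.
First-order condition: 224.1 − 9q_i − 3Σ_{j≠i} q_j = 0.
Imposing symmetry (q_j = q for all j) turns Σ_{j≠i} q_j into 2q, so 224.1 = 15q and q = 14.94.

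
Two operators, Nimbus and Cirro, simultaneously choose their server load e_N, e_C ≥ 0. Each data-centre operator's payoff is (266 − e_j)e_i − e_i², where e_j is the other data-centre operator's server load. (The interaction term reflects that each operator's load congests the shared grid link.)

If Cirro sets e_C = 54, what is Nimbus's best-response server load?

106

Nimbus's payoff is (266 − e_C)e_N − e_N².
∂π/∂e_N = 266 − e_C − 2e_N = 0, so e_N = 133 − 0.5e_C.
At e_C = 54: e_N = 133 − 0.5·54 = 106.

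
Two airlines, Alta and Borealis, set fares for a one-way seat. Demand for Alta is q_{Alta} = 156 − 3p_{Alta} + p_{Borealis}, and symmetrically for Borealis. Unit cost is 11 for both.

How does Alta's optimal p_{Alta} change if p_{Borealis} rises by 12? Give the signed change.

Alta's profit: π = (p_{Alta} − 11)(156 − 3p_{Alta} + p_{Borealis}).
∂π/∂p_{Alta} = 189 − 6p_{Alta} + p_{Borealis} = 0 ⇒ p_{Alta} = 31.5 + (1/6)p_{Borealis}.
The reaction-function slope is 1/6, so a 12-unit rise in p_{Borealis} moves p_{Alta} by 1/6 × 12 = 2. Alta's best response rises — the actions are strategic complements.

2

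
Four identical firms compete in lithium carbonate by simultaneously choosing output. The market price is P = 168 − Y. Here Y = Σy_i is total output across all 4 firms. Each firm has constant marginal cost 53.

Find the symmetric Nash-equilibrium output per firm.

A representative firm's profit is π_i = y_i(168 − Y) − 53y_i, with Y = y_i + Σ_{j≠i} y_j.
First-order condition: 115 − 2y_i − Σ_{j≠i} y_j = 0.
With identical firms, set every y_j = y: then 115 − 2y − 3y = 0, i.e. y = 115/5 = 23.

23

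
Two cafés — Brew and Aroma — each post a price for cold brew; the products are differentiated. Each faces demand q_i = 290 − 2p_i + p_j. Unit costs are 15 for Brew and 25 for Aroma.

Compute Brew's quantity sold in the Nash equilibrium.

Brew's profit: π = (p_{Brew} − 15)(290 − 2p_{Brew} + p_{Aroma}).
∂π/∂p_{Brew} = 320 − 4p_{Brew} + p_{Aroma} = 0 ⇒ p_{Brew} = 80 + 0.25p_{Aroma}.
Similarly p_{Aroma} = 85 + 0.25p_{Brew}.
Plugging p_{Aroma} into Brew's best response: p_{Brew} = 80 + 0.25(85 + 0.25p_{Brew}) ⇒ 0.9375p_{Brew} = 101.25, so p_{Brew} = 108.
Then p_{Aroma} = 85 + 0.25·108 = 112.
q_{Brew} = 290 − 2·108 + 112 = 186.

186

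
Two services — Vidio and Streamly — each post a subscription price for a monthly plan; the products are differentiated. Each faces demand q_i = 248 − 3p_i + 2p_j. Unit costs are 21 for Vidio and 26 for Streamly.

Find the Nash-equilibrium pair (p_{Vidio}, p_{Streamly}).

78.6875, 80.5625

Vidio's profit: π = (p_{Vidio} − 21)(248 − 3p_{Vidio} + 2p_{Streamly}).
∂π/∂p_{Vidio} = 311 − 6p_{Vidio} + 2p_{Streamly} = 0 ⇒ p_{Vidio} = 311/6 + (1/3)p_{Streamly}.
Similarly p_{Streamly} = 163/3 + (1/3)p_{Vidio}.
Plugging p_{Streamly} into Vidio's best response: p_{Vidio} = 311/6 + (1/3)(163/3 + (1/3)p_{Vidio}) ⇒ (8/9)p_{Vidio} = 1259/18, so p_{Vidio} = 78.6875.
Then p_{Streamly} = 163/3 + (1/3)·78.6875 = 80.5625.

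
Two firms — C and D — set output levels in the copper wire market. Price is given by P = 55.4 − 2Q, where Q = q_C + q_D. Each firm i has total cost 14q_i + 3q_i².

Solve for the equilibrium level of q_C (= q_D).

Firm C's profit: π = q_C(55.4 − 2(q_C + q_D)) − 14q_C − 3q_C².
∂π/∂q_C = 41.4 − 10q_C − 2q_D = 0, so q_C = 4.14 − 0.2q_D.
By symmetry q_D = q_C; substituting into the reaction function, 1.2q_C = 4.14 and q_C = 3.45.

3.45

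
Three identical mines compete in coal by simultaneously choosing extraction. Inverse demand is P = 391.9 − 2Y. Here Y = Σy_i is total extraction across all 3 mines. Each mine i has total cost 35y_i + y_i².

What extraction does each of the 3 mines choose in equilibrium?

35.69

A representative mine's profit is π_i = y_i(391.9 − 2Y) − 35y_i − y_i², with Y = y_i + Σ_{j≠i} y_j.
First-order condition: 356.9 − 6y_i − 2Σ_{j≠i} y_j = 0.
Imposing symmetry (y_j = y for all j) turns Σ_{j≠i} y_j into 2y, so 356.9 = 10y and y = 35.69.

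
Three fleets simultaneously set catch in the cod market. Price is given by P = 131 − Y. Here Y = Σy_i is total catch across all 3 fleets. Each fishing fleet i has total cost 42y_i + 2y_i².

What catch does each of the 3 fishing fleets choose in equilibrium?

11.125

A representative fishing fleet's profit is π_i = y_i(131 − Y) − 42y_i − 2y_i², with Y = y_i + Σ_{j≠i} y_j.
First-order condition: 89 − 6y_i − Σ_{j≠i} y_j = 0.
In a symmetric equilibrium every fishing fleet chooses the same y, so Σ_{j≠i} y_j = 2y. The condition becomes 89 − 8y = 0, giving y = 89/8 = 11.125.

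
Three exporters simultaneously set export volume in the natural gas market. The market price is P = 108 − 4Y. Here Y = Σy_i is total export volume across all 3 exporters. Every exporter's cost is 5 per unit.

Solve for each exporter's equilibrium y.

A representative exporter's profit is π_i = y_i(108 − 4Y) − 5y_i, with Y = y_i + Σ_{j≠i} y_j.
First-order condition: 103 − 8y_i − 4Σ_{j≠i} y_j = 0.
In a symmetric equilibrium every exporter chooses the same y, so Σ_{j≠i} y_j = 2y. The condition becomes 103 − 16y = 0, giving y = 103/16 = 6.4375.

6.4375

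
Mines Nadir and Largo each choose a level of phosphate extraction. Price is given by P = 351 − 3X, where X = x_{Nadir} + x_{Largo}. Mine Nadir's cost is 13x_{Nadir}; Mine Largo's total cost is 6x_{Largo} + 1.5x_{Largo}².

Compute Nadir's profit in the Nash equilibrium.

5967.48

Mine Nadir's profit: π = x_{Nadir}(351 − 3(x_{Nadir} + x_{Largo})) − 13x_{Nadir}.
∂π/∂x_{Nadir} = 338 − 6x_{Nadir} − 3x_{Largo} = 0, so x_{Nadir} = 169/3 − 0.5x_{Largo}.
For Largo: ∂π/∂x_{Largo} = 345 − 9x_{Largo} − 3x_{Nadir} = 0 ⇒ x_{Largo} = 115/3 − (1/3)x_{Nadir}.
Plugging x_{Largo} into Nadir's best response: x_{Nadir} = 169/3 − 0.5(115/3 − (1/3)x_{Nadir}) ⇒ (5/6)x_{Nadir} = 223/6, so x_{Nadir} = 44.6.
Then x_{Largo} = 115/3 − (1/3)·44.6 = 352/15.
Price P = 351 − 3·(1021/15) = 146.8.
Nadir's profit: (146.8 − 13)·44.6 = 5967.48.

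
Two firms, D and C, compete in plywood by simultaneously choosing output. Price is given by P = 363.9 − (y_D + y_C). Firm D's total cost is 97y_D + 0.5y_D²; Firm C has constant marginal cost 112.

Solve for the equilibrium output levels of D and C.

Firm D's profit: π = y_D(363.9 − (y_D + y_C)) − 97y_D − 0.5y_D².
∂π/∂y_D = 266.9 − 3y_D − y_C = 0, so y_D = 2669/30 − (1/3)y_C.
For C: ∂π/∂y_C = 251.9 − 2y_C − y_D = 0 ⇒ y_C = 125.95 − 0.5y_D.
Plugging y_C into D's best response: y_D = 2669/30 − (1/3)(125.95 − 0.5y_D) ⇒ (5/6)y_D = 2819/60, so y_D = 56.38.
Then y_C = 125.95 − 0.5·56.38 = 97.76.

56.38, 97.76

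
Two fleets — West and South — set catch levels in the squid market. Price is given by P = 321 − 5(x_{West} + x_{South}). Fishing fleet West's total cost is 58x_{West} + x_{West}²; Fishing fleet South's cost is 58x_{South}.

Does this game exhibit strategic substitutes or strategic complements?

strategic substitutes

Fishing fleet West's profit: π = x_{West}(321 − 5(x_{West} + x_{South})) − 58x_{West} − x_{West}².
∂π/∂x_{West} = 263 − 12x_{West} − 5x_{South} = 0, so x_{West} = 263/12 − (5/12)x_{South}.
The best-response slope dx_{West}/dx_{South} = −5/12 < 0: the reaction function is downward-sloping, so the choices are strategic substitutes.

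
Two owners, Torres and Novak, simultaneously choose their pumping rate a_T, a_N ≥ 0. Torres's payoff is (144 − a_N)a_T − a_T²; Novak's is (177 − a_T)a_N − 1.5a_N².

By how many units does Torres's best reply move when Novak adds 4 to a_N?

Expanding Torres's payoff: 144a_T − a_Na_T − a_T².
∂π/∂a_T = 144 − a_N − 2a_T = 0, so a_T = 72 − 0.5a_N.
The reaction-function slope is −0.5, so a 4-unit rise in a_N moves a_T by −0.5 × 4 = −2. Torres's best response falls — the actions are strategic substitutes.

-2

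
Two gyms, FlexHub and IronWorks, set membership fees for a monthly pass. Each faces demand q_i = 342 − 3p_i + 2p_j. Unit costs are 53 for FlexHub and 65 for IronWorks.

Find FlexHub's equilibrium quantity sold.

223.5

FlexHub's profit: π = (p_{FlexHub} − 53)(342 − 3p_{FlexHub} + 2p_{IronWorks}).
∂π/∂p_{FlexHub} = 501 − 6p_{FlexHub} + 2p_{IronWorks} = 0 ⇒ p_{FlexHub} = 83.5 + (1/3)p_{IronWorks}.
Similarly p_{IronWorks} = 89.5 + (1/3)p_{FlexHub}.
Solving the two reaction functions simultaneously: (1 − (1/3)(1/3))p_{FlexHub} = 83.5 + (1/3)·89.5, so (8/9)p_{FlexHub} = 340/3 and p_{FlexHub} = 127.5.
Then p_{IronWorks} = 89.5 + (1/3)·127.5 = 132.
q_{FlexHub} = 342 − 3·127.5 + 2·132 = 223.5.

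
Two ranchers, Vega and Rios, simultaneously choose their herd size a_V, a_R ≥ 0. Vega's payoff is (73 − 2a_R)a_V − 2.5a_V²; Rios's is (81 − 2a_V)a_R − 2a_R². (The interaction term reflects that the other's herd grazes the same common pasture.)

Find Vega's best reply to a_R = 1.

14.2

Expanding Vega's payoff: 73a_V − 2a_Ra_V − 2.5a_V².
∂π/∂a_V = 73 − 2a_R − 5a_V = 0, so a_V = 14.6 − 0.4a_R.
At a_R = 1: a_V = 14.6 − 0.4·1 = 14.2.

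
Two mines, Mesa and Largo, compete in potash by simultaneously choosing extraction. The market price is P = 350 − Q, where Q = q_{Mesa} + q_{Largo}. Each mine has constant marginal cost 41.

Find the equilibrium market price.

144

Mine Mesa's profit: π = q_{Mesa}(350 − (q_{Mesa} + q_{Largo})) − 41q_{Mesa}.
∂π/∂q_{Mesa} = 309 − 2q_{Mesa} − q_{Largo} = 0, so q_{Mesa} = 154.5 − 0.5q_{Largo}.
By symmetry q_{Largo} = q_{Mesa}; substituting into the reaction function, 1.5q_{Mesa} = 154.5 and q_{Mesa} = 103.
Equilibrium price: P = 350 − 206 = 144.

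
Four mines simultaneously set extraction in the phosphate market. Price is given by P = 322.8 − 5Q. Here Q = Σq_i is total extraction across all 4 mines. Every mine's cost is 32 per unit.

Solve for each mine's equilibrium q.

A representative mine's profit is π_i = q_i(322.8 − 5Q) − 32q_i, with Q = q_i + Σ_{j≠i} q_j.
First-order condition: 290.8 − 10q_i − 5Σ_{j≠i} q_j = 0.
In a symmetric equilibrium every mine chooses the same q, so Σ_{j≠i} q_j = 3q. The condition becomes 290.8 − 25q = 0, giving q = 290.8/25 = 11.632.

11.632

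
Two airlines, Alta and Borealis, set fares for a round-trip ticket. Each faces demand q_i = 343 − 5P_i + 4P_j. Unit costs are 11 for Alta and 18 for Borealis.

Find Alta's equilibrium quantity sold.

Alta's profit: π = (P_{Alta} − 11)(343 − 5P_{Alta} + 4P_{Borealis}).
∂π/∂P_{Alta} = 398 − 10P_{Alta} + 4P_{Borealis} = 0 ⇒ P_{Alta} = 39.8 + 0.4P_{Borealis}.
Similarly P_{Borealis} = 43.3 + 0.4P_{Alta}.
Substituting the second reaction function into the first: P_{Alta} = 39.8 + 0.4(43.3 + 0.4P_{Alta}), which gives 0.84P_{Alta} = 57.12 ⇒ P_{Alta} = 68.
Then P_{Borealis} = 43.3 + 0.4·68 = 70.5.
q_{Alta} = 343 − 5·68 + 4·70.5 = 285.

285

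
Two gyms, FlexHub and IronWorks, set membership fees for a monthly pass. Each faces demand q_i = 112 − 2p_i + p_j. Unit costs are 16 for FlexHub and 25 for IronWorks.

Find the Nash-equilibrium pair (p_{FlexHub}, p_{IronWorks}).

FlexHub's profit: π = (p_{FlexHub} − 16)(112 − 2p_{FlexHub} + p_{IronWorks}).
∂π/∂p_{FlexHub} = 144 − 4p_{FlexHub} + p_{IronWorks} = 0 ⇒ p_{FlexHub} = 36 + 0.25p_{IronWorks}.
Similarly p_{IronWorks} = 40.5 + 0.25p_{FlexHub}.
Plugging p_{IronWorks} into FlexHub's best response: p_{FlexHub} = 36 + 0.25(40.5 + 0.25p_{FlexHub}) ⇒ 0.9375p_{FlexHub} = 46.125, so p_{FlexHub} = 49.2.
Then p_{IronWorks} = 40.5 + 0.25·49.2 = 52.8.

49.2, 52.8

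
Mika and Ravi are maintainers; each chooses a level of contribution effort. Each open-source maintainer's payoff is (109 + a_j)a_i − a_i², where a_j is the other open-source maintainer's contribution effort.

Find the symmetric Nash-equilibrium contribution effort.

109

Mika's payoff is (109 + a_R)a_M − a_M².
∂π/∂a_M = 109 + a_R − 2a_M = 0, so a_M = 54.5 + 0.5a_R.
By symmetry a_R = a_M; substituting into the reaction function, 0.5a_M = 54.5 and a_M = 109.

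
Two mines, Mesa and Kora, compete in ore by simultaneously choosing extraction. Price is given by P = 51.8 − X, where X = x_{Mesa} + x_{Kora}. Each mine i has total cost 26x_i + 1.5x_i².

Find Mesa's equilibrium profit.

Mine Mesa's profit: π = x_{Mesa}(51.8 − (x_{Mesa} + x_{Kora})) − 26x_{Mesa} − 1.5x_{Mesa}².
∂π/∂x_{Mesa} = 25.8 − 5x_{Mesa} − x_{Kora} = 0, so x_{Mesa} = 5.16 − 0.2x_{Kora}.
Setting x_{Mesa} = x_{Kora} in the reaction function: x_{Mesa} = 5.16 − 0.2x_{Mesa}, so x_{Mesa} = 5.16 / 1.2 = 4.3.
Price P = 51.8 − 8.6 = 43.2.
Mesa's profit: (43.2 − 26)·4.3 − 1.5(4.3)² = 46.225.

46.225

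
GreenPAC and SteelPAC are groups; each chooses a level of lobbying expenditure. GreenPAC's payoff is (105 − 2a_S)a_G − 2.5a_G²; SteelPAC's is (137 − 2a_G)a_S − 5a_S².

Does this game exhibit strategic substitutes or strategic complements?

Expanding GreenPAC's payoff: 105a_G − 2a_Sa_G − 2.5a_G².
∂π/∂a_G = 105 − 2a_S − 5a_G = 0, so a_G = 21 − 0.4a_S.
The best-response slope da_G/da_S = −0.4 < 0: the reaction function is downward-sloping, so the choices are strategic substitutes.

strategic substitutes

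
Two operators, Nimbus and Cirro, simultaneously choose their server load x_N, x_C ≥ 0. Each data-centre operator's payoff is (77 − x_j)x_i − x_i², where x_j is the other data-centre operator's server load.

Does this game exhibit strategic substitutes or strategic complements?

strategic substitutes

Nimbus's payoff is (77 − x_C)x_N − x_N².
∂π/∂x_N = 77 − x_C − 2x_N = 0, so x_N = 38.5 − 0.5x_C.
The best-response slope dx_N/dx_C = −0.5 < 0: the reaction function is downward-sloping, so the choices are strategic substitutes.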